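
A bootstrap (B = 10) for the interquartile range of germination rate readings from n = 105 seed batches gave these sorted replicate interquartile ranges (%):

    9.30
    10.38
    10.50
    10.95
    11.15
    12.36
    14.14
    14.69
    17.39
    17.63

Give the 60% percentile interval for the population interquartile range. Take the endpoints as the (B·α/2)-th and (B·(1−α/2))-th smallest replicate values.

α = 0.40; lower rank = 10 × 0.200 = 2; upper rank = 10 × 0.800 = 8.
The 2nd smallest replicate is 10.38; the 8th is 14.69.

(10.38, 14.69)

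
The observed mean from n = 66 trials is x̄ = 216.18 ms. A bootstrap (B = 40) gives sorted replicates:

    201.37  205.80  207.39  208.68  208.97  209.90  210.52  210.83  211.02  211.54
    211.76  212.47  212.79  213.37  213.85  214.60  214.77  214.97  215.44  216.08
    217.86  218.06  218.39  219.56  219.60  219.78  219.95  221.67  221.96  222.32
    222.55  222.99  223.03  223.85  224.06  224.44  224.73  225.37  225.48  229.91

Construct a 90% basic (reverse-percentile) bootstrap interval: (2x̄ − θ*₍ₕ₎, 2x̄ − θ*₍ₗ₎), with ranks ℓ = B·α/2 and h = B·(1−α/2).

(206.99, 226.56)

Percentile endpoints at ranks 2 and 38: θ*₍2₎ = 205.80, θ*₍38₎ = 225.37.
Basic interval reflects these around x̄:
  lower = 2 × 216.18 − 225.37 = 206.99
  upper = 2 × 216.18 − 205.80 = 226.56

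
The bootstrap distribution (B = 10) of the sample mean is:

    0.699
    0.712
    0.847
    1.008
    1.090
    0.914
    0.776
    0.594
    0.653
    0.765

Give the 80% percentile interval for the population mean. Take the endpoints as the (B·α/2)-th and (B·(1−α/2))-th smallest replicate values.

(0.594, 1.008)

Sorted replicates: 0.594, 0.653, 0.699, 0.712, 0.765, 0.776, 0.847, 0.914, 1.008, 1.090
α = 0.20; lower rank = 10 × 0.100 = 1; upper rank = 10 × 0.900 = 9.
The 1st smallest replicate is 0.594; the 9th is 1.008.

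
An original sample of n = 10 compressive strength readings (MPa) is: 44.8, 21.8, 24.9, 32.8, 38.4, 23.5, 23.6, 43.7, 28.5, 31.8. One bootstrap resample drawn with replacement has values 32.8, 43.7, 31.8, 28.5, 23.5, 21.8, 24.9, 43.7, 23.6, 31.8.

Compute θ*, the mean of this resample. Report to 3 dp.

Mean = (32.8 + 43.7 + 31.8 + 28.5 + 23.5 + 21.8 + 24.9 + 43.7 + 23.6 + 31.8) / 10 = 306.10 / 10 = 30.610

θ* = 30.610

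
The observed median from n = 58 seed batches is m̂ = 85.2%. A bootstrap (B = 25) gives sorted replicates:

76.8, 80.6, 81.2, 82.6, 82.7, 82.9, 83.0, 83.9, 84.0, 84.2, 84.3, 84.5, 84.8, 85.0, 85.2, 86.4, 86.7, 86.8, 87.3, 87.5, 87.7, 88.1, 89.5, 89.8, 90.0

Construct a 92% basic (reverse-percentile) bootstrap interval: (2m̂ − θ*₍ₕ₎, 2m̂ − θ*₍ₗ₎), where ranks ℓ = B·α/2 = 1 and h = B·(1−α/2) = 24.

Percentile endpoints at ranks 1 and 24: θ*₍1₎ = 76.8, θ*₍24₎ = 89.8.
Basic interval reflects these around m̂:
  lower = 2 × 85.2 − 89.8 = 80.6
  upper = 2 × 85.2 − 76.8 = 93.6

(80.6, 93.6)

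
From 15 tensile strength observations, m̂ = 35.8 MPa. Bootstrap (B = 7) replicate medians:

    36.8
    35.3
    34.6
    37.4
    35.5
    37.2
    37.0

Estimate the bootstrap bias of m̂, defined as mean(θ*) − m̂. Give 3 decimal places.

mean(θ*) = (36.8 + 35.3 + 34.6 + 37.4 + 35.5 + 37.2 + 37.0) / 7 = 36.2571
bias = 36.2571 − 35.8

bias = +0.457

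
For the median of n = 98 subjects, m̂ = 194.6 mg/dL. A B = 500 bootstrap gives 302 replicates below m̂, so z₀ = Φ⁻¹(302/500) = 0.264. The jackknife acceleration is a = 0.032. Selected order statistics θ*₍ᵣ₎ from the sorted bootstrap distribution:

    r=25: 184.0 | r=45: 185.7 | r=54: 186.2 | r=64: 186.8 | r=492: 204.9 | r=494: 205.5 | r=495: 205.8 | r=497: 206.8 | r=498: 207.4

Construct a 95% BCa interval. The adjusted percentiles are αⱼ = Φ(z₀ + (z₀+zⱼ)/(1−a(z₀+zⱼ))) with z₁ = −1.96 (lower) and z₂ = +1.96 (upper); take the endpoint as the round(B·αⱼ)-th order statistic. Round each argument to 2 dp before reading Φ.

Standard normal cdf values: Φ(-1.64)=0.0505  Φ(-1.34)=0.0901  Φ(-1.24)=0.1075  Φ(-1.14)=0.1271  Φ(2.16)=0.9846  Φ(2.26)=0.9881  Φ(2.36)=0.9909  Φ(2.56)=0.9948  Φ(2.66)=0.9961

Lower: z₀ + z₁ = 0.264 + (-1.960) = -1.696; 1 − a(z₀+z₁) = 1 − (0.032)(-1.696) = 1.0543; argument = 0.264 + (-1.696)/1.0543 = -1.3447 → -1.34.
α₁ = Φ(-1.34) = 0.0901; rank = round(500 × 0.0901) = 45; θ*₍45₎ = 185.7.
Upper: z₀ + z₂ = 2.224; 1 − a(z₀+z₂) = 0.9288; argument = 2.6584 → 2.66; α₂ = 0.9961; rank = 498; θ*₍498₎ = 207.4.

(185.7, 207.4)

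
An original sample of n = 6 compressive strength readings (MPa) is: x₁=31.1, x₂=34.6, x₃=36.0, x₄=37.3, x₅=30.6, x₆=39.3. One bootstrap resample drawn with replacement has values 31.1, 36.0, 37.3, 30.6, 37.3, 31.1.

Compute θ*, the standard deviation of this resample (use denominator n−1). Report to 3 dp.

θ* = 3.289

Mean = 33.9000; sum of squared deviations = 54.1000
s² = 54.1000 / 5 = 10.8200
s = √10.8200 = 3.289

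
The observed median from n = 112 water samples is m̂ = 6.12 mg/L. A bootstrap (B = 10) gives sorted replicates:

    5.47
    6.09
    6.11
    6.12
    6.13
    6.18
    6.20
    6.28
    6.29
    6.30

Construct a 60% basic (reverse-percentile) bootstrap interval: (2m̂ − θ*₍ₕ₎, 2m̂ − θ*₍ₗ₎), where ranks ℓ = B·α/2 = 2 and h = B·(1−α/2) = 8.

Percentile endpoints at ranks 2 and 8: θ*₍2₎ = 6.09, θ*₍8₎ = 6.28.
Basic interval reflects these around m̂:
  lower = 2 × 6.12 − 6.28 = 5.96
  upper = 2 × 6.12 − 6.09 = 6.15

(5.96, 6.15)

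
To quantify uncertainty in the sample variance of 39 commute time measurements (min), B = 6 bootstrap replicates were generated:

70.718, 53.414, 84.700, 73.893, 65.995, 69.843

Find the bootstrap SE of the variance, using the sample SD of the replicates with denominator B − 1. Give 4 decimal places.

Bootstrap SE is the standard deviation of the 6 replicate variances.
Mean of replicates: (70.718 + 53.414 + 84.700 + 73.893 + 65.995 + 69.843) / 6 = 418.56300 / 6 = 69.76050
Sum of squared deviations: (+0.95750)² + (−16.34650)² + (+14.93950)² + (+4.13250)² + (−3.76550)² + (+0.08250)² = 522.57688
Variance = 522.57688 / 5 = 104.51538
SE* = √104.51538

SE* = 10.2233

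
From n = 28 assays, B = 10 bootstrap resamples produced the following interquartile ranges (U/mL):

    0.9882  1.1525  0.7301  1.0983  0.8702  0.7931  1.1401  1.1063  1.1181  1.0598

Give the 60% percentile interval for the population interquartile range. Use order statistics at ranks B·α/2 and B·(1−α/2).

Sorted replicates: 0.7301, 0.7931, 0.8702, 0.9882, 1.0598, 1.0983, 1.1063, 1.1181, 1.1401, 1.1525
α = 0.40; lower rank = 10 × 0.200 = 2; upper rank = 10 × 0.800 = 8.
The 2nd smallest replicate is 0.7931; the 8th is 1.1181.

(0.7931, 1.1181)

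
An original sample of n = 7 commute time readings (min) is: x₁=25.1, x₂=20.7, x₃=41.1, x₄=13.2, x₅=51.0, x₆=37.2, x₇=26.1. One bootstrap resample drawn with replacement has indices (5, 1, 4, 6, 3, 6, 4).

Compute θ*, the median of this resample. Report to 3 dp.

Resample values: 51.0, 25.1, 13.2, 37.2, 41.1, 37.2, 13.2.
Sorted: 13.2, 13.2, 25.1, 37.2, 37.2, 41.1, 51.0
Median = middle value = 37.200

θ* = 37.200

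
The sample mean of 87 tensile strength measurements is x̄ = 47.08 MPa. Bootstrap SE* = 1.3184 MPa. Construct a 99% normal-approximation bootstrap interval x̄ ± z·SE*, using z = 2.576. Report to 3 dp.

Margin = 2.576 × 1.3184 = 3.3962
Interval: 47.08 ± 3.3962

(43.684, 50.476)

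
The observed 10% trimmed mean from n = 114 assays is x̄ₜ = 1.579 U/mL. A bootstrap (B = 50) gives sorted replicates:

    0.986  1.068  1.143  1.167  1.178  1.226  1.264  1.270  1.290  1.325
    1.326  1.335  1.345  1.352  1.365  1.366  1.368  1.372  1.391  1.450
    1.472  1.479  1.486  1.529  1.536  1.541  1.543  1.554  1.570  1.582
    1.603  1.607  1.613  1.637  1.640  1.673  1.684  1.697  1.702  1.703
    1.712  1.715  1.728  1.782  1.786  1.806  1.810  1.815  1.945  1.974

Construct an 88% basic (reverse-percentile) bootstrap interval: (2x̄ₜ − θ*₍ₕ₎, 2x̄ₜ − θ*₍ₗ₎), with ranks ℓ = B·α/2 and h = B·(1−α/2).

Percentile endpoints at ranks 3 and 47: θ*₍3₎ = 1.143, θ*₍47₎ = 1.810.
Basic interval reflects these around x̄ₜ:
  lower = 2 × 1.579 − 1.810 = 1.348
  upper = 2 × 1.579 − 1.143 = 2.015

(1.348, 2.015)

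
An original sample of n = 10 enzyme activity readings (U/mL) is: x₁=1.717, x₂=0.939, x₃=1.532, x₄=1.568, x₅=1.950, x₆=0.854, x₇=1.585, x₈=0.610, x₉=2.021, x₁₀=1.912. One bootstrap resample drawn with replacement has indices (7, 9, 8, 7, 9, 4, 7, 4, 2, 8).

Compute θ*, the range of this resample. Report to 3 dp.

Resample values: 1.585, 2.021, 0.610, 1.585, 2.021, 1.568, 1.585, 1.568, 0.939, 0.610.
Range = 2.021 − 0.610 = 1.411

θ* = 1.411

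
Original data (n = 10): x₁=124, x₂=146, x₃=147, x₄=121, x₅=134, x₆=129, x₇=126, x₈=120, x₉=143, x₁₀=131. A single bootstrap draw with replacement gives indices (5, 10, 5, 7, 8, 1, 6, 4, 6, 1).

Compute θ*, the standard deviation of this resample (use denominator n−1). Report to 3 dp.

θ* = 5.007

Resample values: 134, 131, 134, 126, 120, 124, 129, 121, 129, 124.
Mean = 127.2000; sum of squared deviations = 225.6000
s² = 225.6000 / 9 = 25.0667
s = √25.0667 = 5.007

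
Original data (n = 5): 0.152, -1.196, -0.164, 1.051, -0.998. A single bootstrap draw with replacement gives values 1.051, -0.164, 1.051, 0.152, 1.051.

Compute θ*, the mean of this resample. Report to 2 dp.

θ* = 0.63

Mean = (1.051 + (-0.164) + 1.051 + 0.152 + 1.051) / 5 = 3.1410 / 5 = 0.63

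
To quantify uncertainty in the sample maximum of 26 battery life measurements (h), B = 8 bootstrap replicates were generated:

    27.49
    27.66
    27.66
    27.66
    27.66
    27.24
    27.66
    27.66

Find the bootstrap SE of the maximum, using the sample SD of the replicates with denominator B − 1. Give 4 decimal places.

Bootstrap SE is the standard deviation of the 8 replicate maximums.
Mean of replicates: (27.49 + 27.66 + 27.66 + 27.66 + 27.66 + 27.24 + 27.66 + 27.66) / 8 = 220.69000 / 8 = 27.58625
Sum of squared deviations: (−0.09625)² + (+0.07375)² + (+0.07375)² + (+0.07375)² + (+0.07375)² + (−0.34625)² + (+0.07375)² + (+0.07375)² = 0.16179
Variance = 0.16179 / 7 = 0.02311
SE* = √0.02311

SE* = 0.1520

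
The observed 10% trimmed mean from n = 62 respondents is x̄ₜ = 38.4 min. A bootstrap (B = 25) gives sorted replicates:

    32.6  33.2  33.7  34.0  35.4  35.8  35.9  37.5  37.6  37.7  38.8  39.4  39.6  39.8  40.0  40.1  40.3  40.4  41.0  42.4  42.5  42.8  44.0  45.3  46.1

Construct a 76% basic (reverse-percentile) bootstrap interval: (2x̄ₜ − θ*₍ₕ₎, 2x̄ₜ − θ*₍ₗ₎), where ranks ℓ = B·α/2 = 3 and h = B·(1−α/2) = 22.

Percentile endpoints at ranks 3 and 22: θ*₍3₎ = 33.7, θ*₍22₎ = 42.8.
Basic interval reflects these around x̄ₜ:
  lower = 2 × 38.4 − 42.8 = 34.0
  upper = 2 × 38.4 − 33.7 = 43.1

(34.0, 43.1)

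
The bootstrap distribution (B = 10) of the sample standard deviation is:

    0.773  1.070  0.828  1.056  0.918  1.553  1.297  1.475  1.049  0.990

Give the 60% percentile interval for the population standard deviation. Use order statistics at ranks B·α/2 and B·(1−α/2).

Sorted replicates: 0.773, 0.828, 0.918, 0.990, 1.049, 1.056, 1.070, 1.297, 1.475, 1.553
α = 0.40; lower rank = 10 × 0.200 = 2; upper rank = 10 × 0.800 = 8.
The 2nd smallest replicate is 0.828; the 8th is 1.297.

(0.828, 1.297)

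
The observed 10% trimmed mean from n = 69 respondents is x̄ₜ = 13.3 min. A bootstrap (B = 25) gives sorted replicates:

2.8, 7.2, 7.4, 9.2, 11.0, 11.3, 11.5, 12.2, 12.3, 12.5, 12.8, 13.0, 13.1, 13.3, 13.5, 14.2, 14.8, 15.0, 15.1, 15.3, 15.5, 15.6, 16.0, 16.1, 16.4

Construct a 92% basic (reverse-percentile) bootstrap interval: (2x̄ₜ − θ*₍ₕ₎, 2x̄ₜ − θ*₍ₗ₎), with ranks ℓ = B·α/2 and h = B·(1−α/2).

Percentile endpoints at ranks 1 and 24: θ*₍1₎ = 2.8, θ*₍24₎ = 16.1.
Basic interval reflects these around x̄ₜ:
  lower = 2 × 13.3 − 16.1 = 10.5
  upper = 2 × 13.3 − 2.8 = 23.8

(10.5, 23.8)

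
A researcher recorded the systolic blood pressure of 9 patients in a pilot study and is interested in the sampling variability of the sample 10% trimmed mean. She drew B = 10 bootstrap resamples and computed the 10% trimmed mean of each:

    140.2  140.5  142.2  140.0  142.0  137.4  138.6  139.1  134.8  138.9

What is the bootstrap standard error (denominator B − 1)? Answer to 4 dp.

SE* = 2.1843

Bootstrap SE is the standard deviation of the 10 replicate 10% trimmed means.
Mean of replicates: (140.2 + 140.5 + 142.2 + 140.0 + 142.0 + 137.4 + 138.6 + 139.1 + 134.8 + 138.9) / 10 = 1393.70000 / 10 = 139.37000
Sum of squared deviations: (+0.83000)² + (+1.13000)² + (+2.83000)² + (+0.63000)² + (+2.63000)² + (−1.97000)² + (−0.77000)² + (−0.27000)² + (−4.57000)² + (−0.47000)² = 42.94100
Variance = 42.94100 / 9 = 4.77122
SE* = √4.77122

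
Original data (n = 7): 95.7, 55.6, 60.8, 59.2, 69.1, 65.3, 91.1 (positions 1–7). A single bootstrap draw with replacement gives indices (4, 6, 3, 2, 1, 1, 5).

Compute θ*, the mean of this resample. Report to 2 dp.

θ* = 71.63

Resample values: 59.2, 65.3, 60.8, 55.6, 95.7, 95.7, 69.1.
Mean = (59.2 + 65.3 + 60.8 + 55.6 + 95.7 + 95.7 + 69.1) / 7 = 501.40 / 7 = 71.63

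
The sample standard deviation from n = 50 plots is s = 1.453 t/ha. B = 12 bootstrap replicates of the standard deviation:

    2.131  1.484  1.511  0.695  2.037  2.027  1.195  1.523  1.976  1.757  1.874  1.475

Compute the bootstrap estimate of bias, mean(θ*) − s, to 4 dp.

mean(θ*) = (2.131 + 1.484 + 1.511 + 0.695 + 2.037 + 2.027 + 1.195 + 1.523 + 1.976 + 1.757 + 1.874 + 1.475) / 12 = 1.64042
bias = 1.64042 − 1.453

bias = +0.1874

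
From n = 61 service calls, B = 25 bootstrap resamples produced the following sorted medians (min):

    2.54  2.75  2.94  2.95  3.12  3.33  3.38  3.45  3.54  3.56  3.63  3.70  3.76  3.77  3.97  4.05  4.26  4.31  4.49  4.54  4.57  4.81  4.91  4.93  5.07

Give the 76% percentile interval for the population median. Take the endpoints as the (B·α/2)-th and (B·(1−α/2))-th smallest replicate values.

α = 0.24; lower rank = 25 × 0.120 = 3; upper rank = 25 × 0.880 = 22.
The 3rd smallest replicate is 2.94; the 22nd is 4.81.

(2.94, 4.81)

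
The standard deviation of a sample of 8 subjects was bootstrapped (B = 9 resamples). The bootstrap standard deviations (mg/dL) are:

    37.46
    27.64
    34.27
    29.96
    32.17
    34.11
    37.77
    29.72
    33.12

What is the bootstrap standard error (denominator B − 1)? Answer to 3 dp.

Bootstrap SE is the standard deviation of the 9 replicate standard deviations.
Mean of replicates: (37.46 + 27.64 + 34.27 + 29.96 + 32.17 + 34.11 + 37.77 + 29.72 + 33.12) / 9 = 296.2200 / 9 = 32.9133
Sum of squared deviations: (+4.5467)² + (−5.2733)² + (+1.3567)² + (−2.9533)² + (−0.7433)² + (+1.1967)² + (+4.8567)² + (−3.1933)² + (+0.2067)² = 94.8548
Variance = 94.8548 / 8 = 11.8569
SE* = √11.8569

SE* = 3.443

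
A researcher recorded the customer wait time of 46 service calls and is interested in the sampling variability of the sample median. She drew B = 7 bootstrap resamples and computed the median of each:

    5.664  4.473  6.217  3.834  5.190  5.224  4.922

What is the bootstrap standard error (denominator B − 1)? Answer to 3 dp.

Bootstrap SE is the standard deviation of the 7 replicate medians.
Mean of replicates: (5.664 + 4.473 + 6.217 + 3.834 + 5.190 + 5.224 + 4.922) / 7 = 35.5240 / 7 = 5.0749
Sum of squared deviations: (+0.5891)² + (−0.6019)² + (+1.1421)² + (−1.2409)² + (+0.1151)² + (+0.1491)² + (−0.1529)² = 3.6124
Variance = 3.6124 / 6 = 0.6021
SE* = √0.6021

SE* = 0.776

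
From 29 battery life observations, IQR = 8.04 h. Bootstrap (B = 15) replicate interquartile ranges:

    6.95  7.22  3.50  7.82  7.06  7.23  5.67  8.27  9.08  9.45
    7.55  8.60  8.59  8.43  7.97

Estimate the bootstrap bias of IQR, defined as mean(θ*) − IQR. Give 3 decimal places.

mean(θ*) = (6.95 + 7.22 + 3.50 + 7.82 + 7.06 + 7.23 + 5.67 + 8.27 + 9.08 + 9.45 + 7.55 + 8.60 + 8.59 + 8.43 + 7.97) / 15 = 7.5593
bias = 7.5593 − 8.04

bias = −0.481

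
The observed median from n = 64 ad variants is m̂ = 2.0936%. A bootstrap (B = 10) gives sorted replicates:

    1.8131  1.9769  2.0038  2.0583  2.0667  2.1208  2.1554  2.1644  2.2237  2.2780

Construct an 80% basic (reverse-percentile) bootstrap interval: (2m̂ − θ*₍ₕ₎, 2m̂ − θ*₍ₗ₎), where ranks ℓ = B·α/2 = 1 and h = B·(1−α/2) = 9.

Percentile endpoints at ranks 1 and 9: θ*₍1₎ = 1.8131, θ*₍9₎ = 2.2237.
Basic interval reflects these around m̂:
  lower = 2 × 2.0936 − 2.2237 = 1.9635
  upper = 2 × 2.0936 − 1.8131 = 2.3741

(1.9635, 2.3741)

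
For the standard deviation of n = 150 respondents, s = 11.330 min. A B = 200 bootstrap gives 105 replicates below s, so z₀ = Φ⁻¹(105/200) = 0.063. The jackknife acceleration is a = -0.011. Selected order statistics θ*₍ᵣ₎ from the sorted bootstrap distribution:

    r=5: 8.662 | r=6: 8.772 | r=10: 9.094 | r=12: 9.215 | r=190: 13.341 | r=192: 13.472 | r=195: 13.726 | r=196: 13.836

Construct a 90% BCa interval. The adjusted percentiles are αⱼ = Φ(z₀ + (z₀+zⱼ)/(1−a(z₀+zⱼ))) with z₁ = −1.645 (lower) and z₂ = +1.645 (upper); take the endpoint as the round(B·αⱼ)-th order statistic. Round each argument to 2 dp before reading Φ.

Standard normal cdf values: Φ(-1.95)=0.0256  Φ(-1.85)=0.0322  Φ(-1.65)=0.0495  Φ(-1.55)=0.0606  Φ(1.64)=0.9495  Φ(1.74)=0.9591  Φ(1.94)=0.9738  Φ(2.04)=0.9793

Lower: z₀ + z₁ = 0.063 + (-1.645) = -1.582; 1 − a(z₀+z₁) = 1 − (-0.011)(-1.582) = 0.9826; argument = 0.063 + (-1.582)/0.9826 = -1.5470 → -1.55.
α₁ = Φ(-1.55) = 0.0606; rank = round(200 × 0.0606) = 12; θ*₍12₎ = 9.215.
Upper: z₀ + z₂ = 1.708; 1 − a(z₀+z₂) = 1.0188; argument = 1.7395 → 1.74; α₂ = 0.9591; rank = 192; θ*₍192₎ = 13.472.

(9.215, 13.472)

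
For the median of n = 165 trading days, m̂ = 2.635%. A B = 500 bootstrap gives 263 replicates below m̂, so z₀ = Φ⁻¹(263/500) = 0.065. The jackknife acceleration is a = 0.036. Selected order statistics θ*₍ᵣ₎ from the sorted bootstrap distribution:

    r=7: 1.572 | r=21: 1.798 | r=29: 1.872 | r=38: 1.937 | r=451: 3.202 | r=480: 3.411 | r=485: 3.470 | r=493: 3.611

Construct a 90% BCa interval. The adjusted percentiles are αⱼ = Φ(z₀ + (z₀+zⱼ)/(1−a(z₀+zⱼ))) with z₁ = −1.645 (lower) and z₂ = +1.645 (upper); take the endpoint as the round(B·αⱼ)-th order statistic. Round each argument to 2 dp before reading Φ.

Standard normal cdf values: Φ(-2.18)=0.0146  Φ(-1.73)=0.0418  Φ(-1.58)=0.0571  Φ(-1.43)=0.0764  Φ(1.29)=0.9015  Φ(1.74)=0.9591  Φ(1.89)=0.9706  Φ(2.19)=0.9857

(1.937, 3.470)

Lower: z₀ + z₁ = 0.065 + (-1.645) = -1.580; 1 − a(z₀+z₁) = 1 − (0.036)(-1.580) = 1.0569; argument = 0.065 + (-1.580)/1.0569 = -1.4300 → -1.43.
α₁ = Φ(-1.43) = 0.0764; rank = round(500 × 0.0764) = 38; θ*₍38₎ = 1.937.
Upper: z₀ + z₂ = 1.710; 1 − a(z₀+z₂) = 0.9384; argument = 1.8872 → 1.89; α₂ = 0.9706; rank = 485; θ*₍485₎ = 3.470.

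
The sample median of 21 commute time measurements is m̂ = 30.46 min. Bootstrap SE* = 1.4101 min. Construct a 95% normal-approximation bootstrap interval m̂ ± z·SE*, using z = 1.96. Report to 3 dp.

(27.696, 33.224)

Margin = 1.96 × 1.4101 = 2.7638
Interval: 30.46 ± 2.7638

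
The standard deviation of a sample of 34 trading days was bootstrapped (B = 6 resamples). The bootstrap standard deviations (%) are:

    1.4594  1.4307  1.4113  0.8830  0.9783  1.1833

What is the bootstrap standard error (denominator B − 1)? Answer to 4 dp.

SE* = 0.2496

Bootstrap SE is the standard deviation of the 6 replicate standard deviations.
Mean of replicates: (1.4594 + 1.4307 + 1.4113 + 0.8830 + 0.9783 + 1.1833) / 6 = 7.34600 / 6 = 1.22433
Sum of squared deviations: (+0.23507)² + (+0.20637)² + (+0.18697)² + (−0.34133)² + (−0.24603)² + (−0.04103)² = 0.31152
Variance = 0.31152 / 5 = 0.06230
SE* = √0.06230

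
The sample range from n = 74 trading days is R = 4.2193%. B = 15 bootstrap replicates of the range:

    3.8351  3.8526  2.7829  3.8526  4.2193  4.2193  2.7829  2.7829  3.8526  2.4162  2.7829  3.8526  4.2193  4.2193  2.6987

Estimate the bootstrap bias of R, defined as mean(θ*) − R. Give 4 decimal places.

bias = −0.7280

mean(θ*) = (3.8351 + 3.8526 + 2.7829 + 3.8526 + 4.2193 + 4.2193 + 2.7829 + 2.7829 + 3.8526 + 2.4162 + 2.7829 + 3.8526 + 4.2193 + 4.2193 + 2.6987) / 15 = 3.49128
bias = 3.49128 − 4.2193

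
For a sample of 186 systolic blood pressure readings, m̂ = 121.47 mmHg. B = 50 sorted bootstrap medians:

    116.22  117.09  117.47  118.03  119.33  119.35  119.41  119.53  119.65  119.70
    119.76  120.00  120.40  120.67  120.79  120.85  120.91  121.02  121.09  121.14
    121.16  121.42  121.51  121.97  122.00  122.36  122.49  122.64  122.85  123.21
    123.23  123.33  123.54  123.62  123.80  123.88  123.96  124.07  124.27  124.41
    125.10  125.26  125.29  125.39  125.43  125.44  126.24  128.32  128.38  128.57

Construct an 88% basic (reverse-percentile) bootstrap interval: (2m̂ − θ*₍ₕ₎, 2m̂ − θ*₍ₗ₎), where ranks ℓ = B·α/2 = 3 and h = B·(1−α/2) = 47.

(116.70, 125.47)

Percentile endpoints at ranks 3 and 47: θ*₍3₎ = 117.47, θ*₍47₎ = 126.24.
Basic interval reflects these around m̂:
  lower = 2 × 121.47 − 126.24 = 116.70
  upper = 2 × 121.47 − 117.47 = 125.47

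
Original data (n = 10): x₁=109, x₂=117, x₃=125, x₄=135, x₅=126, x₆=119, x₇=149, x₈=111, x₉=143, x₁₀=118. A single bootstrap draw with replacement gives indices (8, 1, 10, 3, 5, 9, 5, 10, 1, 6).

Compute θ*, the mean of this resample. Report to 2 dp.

Resample values: 111, 109, 118, 125, 126, 143, 126, 118, 109, 119.
Mean = (111 + 109 + 118 + 125 + 126 + 143 + 126 + 118 + 109 + 119) / 10 = 1204.0 / 10 = 120.40

θ* = 120.40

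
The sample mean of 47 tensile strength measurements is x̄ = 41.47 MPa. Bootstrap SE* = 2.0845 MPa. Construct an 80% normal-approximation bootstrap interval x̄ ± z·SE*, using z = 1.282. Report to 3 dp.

Margin = 1.282 × 2.0845 = 2.6723
Interval: 41.47 ± 2.6723

(38.798, 44.142)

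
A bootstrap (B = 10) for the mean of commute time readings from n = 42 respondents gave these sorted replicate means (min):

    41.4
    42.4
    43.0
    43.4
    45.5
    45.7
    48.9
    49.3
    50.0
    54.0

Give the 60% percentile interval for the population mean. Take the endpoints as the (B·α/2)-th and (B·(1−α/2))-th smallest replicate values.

α = 0.40; lower rank = 10 × 0.200 = 2; upper rank = 10 × 0.800 = 8.
The 2nd smallest replicate is 42.4; the 8th is 49.3.

(42.4, 49.3)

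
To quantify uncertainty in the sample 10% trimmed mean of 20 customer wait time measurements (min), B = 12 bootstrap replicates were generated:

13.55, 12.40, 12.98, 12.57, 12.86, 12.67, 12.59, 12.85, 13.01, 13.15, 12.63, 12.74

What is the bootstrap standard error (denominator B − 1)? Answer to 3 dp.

Bootstrap SE is the standard deviation of the 12 replicate 10% trimmed means.
Mean of replicates: (13.55 + 12.40 + 12.98 + 12.57 + 12.86 + 12.67 + 12.59 + 12.85 + 13.01 + 13.15 + 12.63 + 12.74) / 12 = 154.00000 / 12 = 12.83333
Sum of squared deviations: (+0.71667)² + (−0.43333)² + (+0.14667)² + (−0.26333)² + (+0.02667)² + (−0.16333)² + (−0.24333)² + (+0.01667)² + (+0.17667)² + (+0.31667)² + (−0.20333)² + (−0.09333)² = 1.06067
Variance = 1.06067 / 11 = 0.09642
SE* = √0.09642

SE* = 0.311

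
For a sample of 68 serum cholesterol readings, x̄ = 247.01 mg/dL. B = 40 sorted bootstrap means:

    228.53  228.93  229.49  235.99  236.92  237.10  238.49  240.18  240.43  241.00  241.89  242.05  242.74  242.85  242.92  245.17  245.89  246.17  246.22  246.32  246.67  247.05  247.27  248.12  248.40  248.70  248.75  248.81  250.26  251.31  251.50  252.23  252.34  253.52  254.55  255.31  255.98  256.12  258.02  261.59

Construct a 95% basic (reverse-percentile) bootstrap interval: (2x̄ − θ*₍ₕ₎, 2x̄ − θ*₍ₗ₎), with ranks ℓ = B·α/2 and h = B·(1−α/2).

Percentile endpoints at ranks 1 and 39: θ*₍1₎ = 228.53, θ*₍39₎ = 258.02.
Basic interval reflects these around x̄:
  lower = 2 × 247.01 − 258.02 = 236.00
  upper = 2 × 247.01 − 228.53 = 265.49

(236.00, 265.49)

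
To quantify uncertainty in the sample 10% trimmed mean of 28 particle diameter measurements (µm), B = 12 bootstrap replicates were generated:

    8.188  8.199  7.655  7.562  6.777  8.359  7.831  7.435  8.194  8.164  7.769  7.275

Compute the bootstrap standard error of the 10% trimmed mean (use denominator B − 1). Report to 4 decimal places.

Bootstrap SE is the standard deviation of the 12 replicate 10% trimmed means.
Mean of replicates: (8.188 + 8.199 + 7.655 + 7.562 + 6.777 + 8.359 + 7.831 + 7.435 + 8.194 + 8.164 + 7.769 + 7.275) / 12 = 93.40800 / 12 = 7.78400
Sum of squared deviations: (+0.40400)² + (+0.41500)² + (−0.12900)² + (−0.22200)² + (−1.00700)² + (+0.57500)² + (+0.04700)² + (−0.34900)² + (+0.41000)² + (+0.38000)² + (−0.01500)² + (−0.50900)² = 2.44186
Variance = 2.44186 / 11 = 0.22199
SE* = √0.22199

SE* = 0.4712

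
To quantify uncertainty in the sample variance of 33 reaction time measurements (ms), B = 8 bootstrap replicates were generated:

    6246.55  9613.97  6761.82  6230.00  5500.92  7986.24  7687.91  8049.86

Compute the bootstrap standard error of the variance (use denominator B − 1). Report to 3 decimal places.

Bootstrap SE is the standard deviation of the 8 replicate variances.
Mean of replicates: (6246.55 + 9613.97 + 6761.82 + 6230.00 + 5500.92 + 7986.24 + 7687.91 + 8049.86) / 8 = 58077.2700 / 8 = 7259.6587
Sum of squared deviations: (−1013.1087)² + (+2354.3112)² + (−497.8387)² + (−1029.6587)² + (−1758.7387)² + (+726.5813)² + (+428.2513)² + (+790.2013)² = 12306110.8159
Variance = 12306110.8159 / 7 = 1758015.8308
SE* = √1758015.8308

SE* = 1325.902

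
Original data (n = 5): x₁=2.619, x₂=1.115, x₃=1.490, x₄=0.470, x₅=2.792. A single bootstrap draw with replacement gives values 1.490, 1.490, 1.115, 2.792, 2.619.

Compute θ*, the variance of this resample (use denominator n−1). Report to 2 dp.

θ* = 0.57

Mean = 1.9012; sum of squared deviations = 2.2650
s² = 2.2650 / 4 = 0.5663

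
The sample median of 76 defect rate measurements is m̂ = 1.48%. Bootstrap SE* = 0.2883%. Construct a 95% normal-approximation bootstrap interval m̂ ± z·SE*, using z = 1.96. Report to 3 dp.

(0.915, 2.045)

Margin = 1.96 × 0.2883 = 0.5651
Interval: 1.48 ± 0.5651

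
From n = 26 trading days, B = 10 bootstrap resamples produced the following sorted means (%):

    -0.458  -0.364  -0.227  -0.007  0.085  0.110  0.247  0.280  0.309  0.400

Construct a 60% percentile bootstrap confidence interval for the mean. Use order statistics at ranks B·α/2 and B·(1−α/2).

(-0.364, 0.280)

α = 0.40; lower rank = 10 × 0.200 = 2; upper rank = 10 × 0.800 = 8.
The 2nd smallest replicate is -0.364; the 8th is 0.280.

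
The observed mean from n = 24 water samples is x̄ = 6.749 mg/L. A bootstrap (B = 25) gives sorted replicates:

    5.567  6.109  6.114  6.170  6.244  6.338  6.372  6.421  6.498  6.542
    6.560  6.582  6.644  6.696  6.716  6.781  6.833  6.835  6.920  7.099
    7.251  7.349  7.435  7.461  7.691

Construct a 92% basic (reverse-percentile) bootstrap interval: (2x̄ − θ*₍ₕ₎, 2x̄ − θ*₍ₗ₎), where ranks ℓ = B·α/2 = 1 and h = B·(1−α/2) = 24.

Percentile endpoints at ranks 1 and 24: θ*₍1₎ = 5.567, θ*₍24₎ = 7.461.
Basic interval reflects these around x̄:
  lower = 2 × 6.749 − 7.461 = 6.037
  upper = 2 × 6.749 − 5.567 = 7.931

(6.037, 7.931)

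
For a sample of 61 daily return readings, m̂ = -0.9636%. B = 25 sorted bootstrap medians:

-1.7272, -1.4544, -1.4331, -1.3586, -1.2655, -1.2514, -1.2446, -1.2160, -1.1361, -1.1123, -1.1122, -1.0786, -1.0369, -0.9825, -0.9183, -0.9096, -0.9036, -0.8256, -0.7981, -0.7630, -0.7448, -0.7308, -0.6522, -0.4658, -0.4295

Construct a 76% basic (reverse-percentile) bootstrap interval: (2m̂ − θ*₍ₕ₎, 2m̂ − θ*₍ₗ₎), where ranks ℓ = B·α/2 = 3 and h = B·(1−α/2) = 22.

(-1.1964, -0.4941)

Percentile endpoints at ranks 3 and 22: θ*₍3₎ = -1.4331, θ*₍22₎ = -0.7308.
Basic interval reflects these around m̂:
  lower = 2 × -0.9636 − -0.7308 = -1.1964
  upper = 2 × -0.9636 − -1.4331 = -0.4941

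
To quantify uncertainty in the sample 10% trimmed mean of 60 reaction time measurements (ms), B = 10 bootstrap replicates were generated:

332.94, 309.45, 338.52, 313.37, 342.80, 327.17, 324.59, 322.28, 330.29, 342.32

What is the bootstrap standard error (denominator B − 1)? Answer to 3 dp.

SE* = 11.383

Bootstrap SE is the standard deviation of the 10 replicate 10% trimmed means.
Mean of replicates: (332.94 + 309.45 + 338.52 + 313.37 + 342.80 + 327.17 + 324.59 + 322.28 + 330.29 + 342.32) / 10 = 3283.7300 / 10 = 328.3730
Sum of squared deviations: (+4.5670)² + (−18.9230)² + (+10.1470)² + (−15.0030)² + (+14.4270)² + (−1.2030)² + (−3.7830)² + (−6.0930)² + (+1.9170)² + (+13.9470)² = 1166.2040
Variance = 1166.2040 / 9 = 129.5782
SE* = √129.5782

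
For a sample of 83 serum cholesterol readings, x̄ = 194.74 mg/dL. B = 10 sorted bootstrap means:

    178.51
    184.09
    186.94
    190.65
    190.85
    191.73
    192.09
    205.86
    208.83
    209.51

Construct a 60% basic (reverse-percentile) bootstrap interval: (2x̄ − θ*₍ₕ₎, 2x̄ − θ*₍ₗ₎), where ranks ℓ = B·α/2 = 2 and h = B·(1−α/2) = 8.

(183.62, 205.39)

Percentile endpoints at ranks 2 and 8: θ*₍2₎ = 184.09, θ*₍8₎ = 205.86.
Basic interval reflects these around x̄:
  lower = 2 × 194.74 − 205.86 = 183.62
  upper = 2 × 194.74 − 184.09 = 205.39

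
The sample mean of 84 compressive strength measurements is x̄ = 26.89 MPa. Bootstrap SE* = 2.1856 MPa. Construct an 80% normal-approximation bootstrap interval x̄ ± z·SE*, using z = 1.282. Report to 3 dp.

Margin = 1.282 × 2.1856 = 2.8019
Interval: 26.89 ± 2.8019

(24.088, 29.692)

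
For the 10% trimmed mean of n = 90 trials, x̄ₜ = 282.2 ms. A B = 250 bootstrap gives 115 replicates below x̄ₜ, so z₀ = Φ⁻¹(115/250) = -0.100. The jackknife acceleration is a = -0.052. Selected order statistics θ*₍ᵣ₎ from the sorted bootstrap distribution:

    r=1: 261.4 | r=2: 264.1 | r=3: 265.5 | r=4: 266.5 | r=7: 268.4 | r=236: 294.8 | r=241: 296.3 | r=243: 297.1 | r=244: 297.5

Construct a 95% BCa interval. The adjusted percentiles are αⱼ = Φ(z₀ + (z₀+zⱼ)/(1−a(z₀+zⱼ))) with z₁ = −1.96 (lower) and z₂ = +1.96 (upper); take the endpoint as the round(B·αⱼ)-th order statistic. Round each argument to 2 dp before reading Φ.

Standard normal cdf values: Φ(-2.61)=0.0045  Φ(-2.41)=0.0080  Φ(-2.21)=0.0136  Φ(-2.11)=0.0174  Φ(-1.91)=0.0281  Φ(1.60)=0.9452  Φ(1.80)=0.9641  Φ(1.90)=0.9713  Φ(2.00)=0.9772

(264.1, 294.8)

Lower: z₀ + z₁ = -0.100 + (-1.960) = -2.060; 1 − a(z₀+z₁) = 1 − (-0.052)(-2.060) = 0.8929; argument = -0.100 + (-2.060)/0.8929 = -2.4071 → -2.41.
α₁ = Φ(-2.41) = 0.0080; rank = round(250 × 0.0080) = 2; θ*₍2₎ = 264.1.
Upper: z₀ + z₂ = 1.860; 1 − a(z₀+z₂) = 1.0967; argument = 1.5960 → 1.60; α₂ = 0.9452; rank = 236; θ*₍236₎ = 294.8.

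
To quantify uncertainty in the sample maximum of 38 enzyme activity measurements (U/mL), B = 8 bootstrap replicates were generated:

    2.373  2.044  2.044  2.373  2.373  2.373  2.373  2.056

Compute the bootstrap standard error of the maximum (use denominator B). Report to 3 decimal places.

SE* = 0.157

Bootstrap SE is the standard deviation of the 8 replicate maximums.
Mean of replicates: (2.373 + 2.044 + 2.044 + 2.373 + 2.373 + 2.373 + 2.373 + 2.056) / 8 = 18.0090 / 8 = 2.2511
Sum of squared deviations: (+0.1219)² + (−0.2071)² + (−0.2071)² + (+0.1219)² + (+0.1219)² + (+0.1219)² + (+0.1219)² + (−0.1951)² = 0.1981
Variance = 0.1981 / 8 = 0.0248
SE* = √0.0248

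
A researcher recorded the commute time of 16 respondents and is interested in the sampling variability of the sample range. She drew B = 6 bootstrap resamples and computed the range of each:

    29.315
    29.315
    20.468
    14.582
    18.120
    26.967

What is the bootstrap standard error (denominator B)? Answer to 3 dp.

SE* = 5.723

Bootstrap SE is the standard deviation of the 6 replicate ranges.
Mean of replicates: (29.315 + 29.315 + 20.468 + 14.582 + 18.120 + 26.967) / 6 = 138.7670 / 6 = 23.1278
Sum of squared deviations: (+6.1872)² + (+6.1872)² + (−2.6598)² + (−8.5458)² + (−5.0078)² + (+3.8392)² = 196.4856
Variance = 196.4856 / 6 = 32.7476
SE* = √32.7476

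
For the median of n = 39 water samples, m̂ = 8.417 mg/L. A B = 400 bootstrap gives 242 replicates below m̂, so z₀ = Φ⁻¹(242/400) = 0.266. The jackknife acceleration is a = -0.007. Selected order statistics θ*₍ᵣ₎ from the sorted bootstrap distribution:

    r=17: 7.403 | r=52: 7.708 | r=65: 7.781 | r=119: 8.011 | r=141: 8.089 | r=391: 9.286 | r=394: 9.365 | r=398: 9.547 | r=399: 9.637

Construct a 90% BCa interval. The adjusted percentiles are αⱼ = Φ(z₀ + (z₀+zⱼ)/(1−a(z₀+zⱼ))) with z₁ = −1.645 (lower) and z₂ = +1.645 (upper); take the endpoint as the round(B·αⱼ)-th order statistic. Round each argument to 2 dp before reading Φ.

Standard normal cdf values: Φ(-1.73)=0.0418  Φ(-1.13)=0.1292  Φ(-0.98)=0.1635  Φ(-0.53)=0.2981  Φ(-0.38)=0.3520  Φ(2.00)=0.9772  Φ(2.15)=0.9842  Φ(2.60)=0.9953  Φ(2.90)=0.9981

Lower: z₀ + z₁ = 0.266 + (-1.645) = -1.379; 1 − a(z₀+z₁) = 1 − (-0.007)(-1.379) = 0.9903; argument = 0.266 + (-1.379)/0.9903 = -1.1264 → -1.13.
α₁ = Φ(-1.13) = 0.1292; rank = round(400 × 0.1292) = 52; θ*₍52₎ = 7.708.
Upper: z₀ + z₂ = 1.911; 1 − a(z₀+z₂) = 1.0134; argument = 2.1518 → 2.15; α₂ = 0.9842; rank = 394; θ*₍394₎ = 9.365.

(7.708, 9.365)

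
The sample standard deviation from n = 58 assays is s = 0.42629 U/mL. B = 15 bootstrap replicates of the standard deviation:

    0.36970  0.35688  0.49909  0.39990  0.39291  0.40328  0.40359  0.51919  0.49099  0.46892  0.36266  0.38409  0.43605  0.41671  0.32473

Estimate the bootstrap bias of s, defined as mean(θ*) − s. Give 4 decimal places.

bias = −0.0110

mean(θ*) = (0.36970 + 0.35688 + 0.49909 + 0.39990 + 0.39291 + 0.40328 + 0.40359 + 0.51919 + 0.49099 + 0.46892 + 0.36266 + 0.38409 + 0.43605 + 0.41671 + 0.32473) / 15 = 0.41525
bias = 0.41525 − 0.42629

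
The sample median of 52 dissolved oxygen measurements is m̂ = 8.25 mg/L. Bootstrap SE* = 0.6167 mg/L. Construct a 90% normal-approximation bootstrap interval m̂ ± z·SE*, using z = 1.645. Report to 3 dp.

Margin = 1.645 × 0.6167 = 1.0145
Interval: 8.25 ± 1.0145

(7.236, 9.264)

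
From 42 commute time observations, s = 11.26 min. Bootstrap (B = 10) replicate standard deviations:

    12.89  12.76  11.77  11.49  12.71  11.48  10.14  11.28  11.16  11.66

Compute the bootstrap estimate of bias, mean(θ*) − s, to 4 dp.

mean(θ*) = (12.89 + 12.76 + 11.77 + 11.49 + 12.71 + 11.48 + 10.14 + 11.28 + 11.16 + 11.66) / 10 = 11.73400
bias = 11.73400 − 11.26

bias = +0.4740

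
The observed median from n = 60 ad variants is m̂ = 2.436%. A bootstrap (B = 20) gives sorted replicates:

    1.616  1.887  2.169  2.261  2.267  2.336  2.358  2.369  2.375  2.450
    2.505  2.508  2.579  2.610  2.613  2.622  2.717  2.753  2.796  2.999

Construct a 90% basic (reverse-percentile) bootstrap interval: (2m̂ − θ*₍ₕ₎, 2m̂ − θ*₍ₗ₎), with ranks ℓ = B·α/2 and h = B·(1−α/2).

(2.076, 3.256)

Percentile endpoints at ranks 1 and 19: θ*₍1₎ = 1.616, θ*₍19₎ = 2.796.
Basic interval reflects these around m̂:
  lower = 2 × 2.436 − 2.796 = 2.076
  upper = 2 × 2.436 − 1.616 = 3.256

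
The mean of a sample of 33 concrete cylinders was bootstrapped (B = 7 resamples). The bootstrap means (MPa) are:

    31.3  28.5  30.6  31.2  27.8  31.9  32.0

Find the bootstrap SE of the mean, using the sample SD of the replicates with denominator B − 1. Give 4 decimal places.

SE* = 1.6650

Bootstrap SE is the standard deviation of the 7 replicate means.
Mean of replicates: (31.3 + 28.5 + 30.6 + 31.2 + 27.8 + 31.9 + 32.0) / 7 = 213.30000 / 7 = 30.47143
Sum of squared deviations: (+0.82857)² + (−1.97143)² + (+0.12857)² + (+0.72857)² + (−2.67143)² + (+1.42857)² + (+1.52857)² = 16.63429
Variance = 16.63429 / 6 = 2.77238
SE* = √2.77238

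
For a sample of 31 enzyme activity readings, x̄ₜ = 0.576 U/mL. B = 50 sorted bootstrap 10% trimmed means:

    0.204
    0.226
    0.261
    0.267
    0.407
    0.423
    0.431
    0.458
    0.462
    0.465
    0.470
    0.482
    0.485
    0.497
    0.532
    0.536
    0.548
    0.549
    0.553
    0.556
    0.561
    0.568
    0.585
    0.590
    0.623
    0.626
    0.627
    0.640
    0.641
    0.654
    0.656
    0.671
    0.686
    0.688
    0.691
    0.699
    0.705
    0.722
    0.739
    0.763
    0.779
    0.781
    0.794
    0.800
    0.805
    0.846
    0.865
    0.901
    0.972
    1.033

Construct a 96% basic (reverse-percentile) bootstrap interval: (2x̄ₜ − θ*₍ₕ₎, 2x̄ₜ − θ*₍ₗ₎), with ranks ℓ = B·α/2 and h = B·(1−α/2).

Percentile endpoints at ranks 1 and 49: θ*₍1₎ = 0.204, θ*₍49₎ = 0.972.
Basic interval reflects these around x̄ₜ:
  lower = 2 × 0.576 − 0.972 = 0.180
  upper = 2 × 0.576 − 0.204 = 0.948

(0.180, 0.948)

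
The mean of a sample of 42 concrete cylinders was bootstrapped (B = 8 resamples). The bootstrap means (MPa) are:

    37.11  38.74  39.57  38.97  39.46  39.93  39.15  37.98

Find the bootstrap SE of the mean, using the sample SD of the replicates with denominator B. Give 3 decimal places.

Bootstrap SE is the standard deviation of the 8 replicate means.
Mean of replicates: (37.11 + 38.74 + 39.57 + 38.97 + 39.46 + 39.93 + 39.15 + 37.98) / 8 = 310.9100 / 8 = 38.8637
Sum of squared deviations: (−1.7537)² + (−0.1237)² + (+0.7063)² + (+0.1063)² + (+0.5963)² + (+1.0663)² + (+0.2863)² + (−0.8837)² = 5.9564
Variance = 5.9564 / 8 = 0.7445
SE* = √0.7445

SE* = 0.863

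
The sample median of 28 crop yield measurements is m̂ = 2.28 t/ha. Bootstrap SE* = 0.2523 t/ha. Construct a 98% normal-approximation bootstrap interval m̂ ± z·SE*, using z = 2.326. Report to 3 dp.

Margin = 2.326 × 0.2523 = 0.5868
Interval: 2.28 ± 0.5868

(1.693, 2.867)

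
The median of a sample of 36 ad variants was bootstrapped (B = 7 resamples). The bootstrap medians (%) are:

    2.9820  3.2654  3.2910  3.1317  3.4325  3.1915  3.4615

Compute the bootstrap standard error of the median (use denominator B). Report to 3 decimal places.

SE* = 0.155

Bootstrap SE is the standard deviation of the 7 replicate medians.
Mean of replicates: (2.9820 + 3.2654 + 3.2910 + 3.1317 + 3.4325 + 3.1915 + 3.4615) / 7 = 22.75560 / 7 = 3.25080
Sum of squared deviations: (−0.26880)² + (+0.01460)² + (+0.04020)² + (−0.11910)² + (+0.18170)² + (−0.05930)² + (+0.21070)² = 0.16919
Variance = 0.16919 / 7 = 0.02417
SE* = √0.02417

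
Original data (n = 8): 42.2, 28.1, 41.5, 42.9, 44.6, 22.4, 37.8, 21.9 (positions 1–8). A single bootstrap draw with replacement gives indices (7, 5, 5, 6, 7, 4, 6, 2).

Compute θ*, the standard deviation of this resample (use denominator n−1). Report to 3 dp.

θ* = 9.468

Resample values: 37.8, 44.6, 44.6, 22.4, 37.8, 42.9, 22.4, 28.1.
Mean = 35.0750; sum of squared deviations = 627.4950
s² = 627.4950 / 7 = 89.6421
s = √89.6421 = 9.468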